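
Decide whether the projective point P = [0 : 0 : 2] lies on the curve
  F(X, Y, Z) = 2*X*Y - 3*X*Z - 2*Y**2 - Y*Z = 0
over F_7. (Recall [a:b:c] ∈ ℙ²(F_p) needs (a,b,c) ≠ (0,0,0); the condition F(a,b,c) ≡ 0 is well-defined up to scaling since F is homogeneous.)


F(0,0,2) ≡ 0 (mod 7); P is on the curve.

Evaluate F(0, 0, 2) term-by-term (mod 7).
  2*X*Y ↦ 2·0·0·1 = 0
  -3*X*Z ↦ -3·0·1·2 = 0
  -2*Y**2 ↦ -2·1·0·1 = 0
  -Y*Z ↦ -1·1·0·2 = 0
Sum: F(0, 0, 2) = (0) + (0) + (0) + (0) = 0.
Reducing mod 7: 0 ≡ 0 (mod 7).
Since F(a, b, c) ≡ 0 (mod 7), P lies on the curve.


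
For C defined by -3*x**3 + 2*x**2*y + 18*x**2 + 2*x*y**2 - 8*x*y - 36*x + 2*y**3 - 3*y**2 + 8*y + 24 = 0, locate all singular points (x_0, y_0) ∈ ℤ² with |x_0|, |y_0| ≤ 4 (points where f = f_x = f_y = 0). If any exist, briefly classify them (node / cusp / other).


Singular points: {(2, 0)}; classification: cusp.

Compute partial derivatives:
  f_x = -9*x**2 + 4*x*y + 36*x + 2*y**2 - 8*y - 36.
  f_y = 2*x**2 + 4*x*y - 8*x + 6*y**2 - 6*y + 8.
Scan x_0 ∈ {−4, ..., 4}. For each x_0, f_y(x_0, y) is a polynomial in y; find its integer roots y ∈ {−4, ..., 4}, then test f_x and f at those candidates.
  x = -4: f_y(-4, y) = 6*y**2 - 22*y + 72; no integer root y with |y| ≤ 4.
  x = -3: f_y(-3, y) = 6*y**2 - 18*y + 50; no integer root y with |y| ≤ 4.
  x = -2: f_y(-2, y) = 6*y**2 - 14*y + 32; no integer root y with |y| ≤ 4.
  x = -1: f_y(-1, y) = 6*y**2 - 10*y + 18; no integer root y with |y| ≤ 4.
  x = 0: f_y(0, y) = 6*y**2 - 6*y + 8; no integer root y with |y| ≤ 4.
  x = 1: f_y(1, y) = 6*y**2 - 2*y + 2; no integer root y with |y| ≤ 4.
  x = 2: f_y(2, y) = 6*y**2 + 2*y; vanishes at y ∈ {0}. (2, 0): f_x = 0, f = 0 — SINGULAR.
  x = 3: f_y(3, y) = 6*y**2 + 6*y + 2; no integer root y with |y| ≤ 4.
  x = 4: f_y(4, y) = 6*y**2 + 10*y + 8; no integer root y with |y| ≤ 4.
Only singular point on the grid: (2, 0).
Classify: substitute x = 2 + u, y = 0 + v and expand: f = -3*u**3 + 2*u**2*v + 2*u*v**2 + 2*v**3 + v**2.
No constant or linear terms (consistent with a singular point). Quadratic part: v**2. Cubic part: -3*u**3 + 2*u**2*v + 2*u*v**2 + 2*v**3.
The quadratic part v**2 is a perfect square, so there is a single (double) tangent line v = 0, i.e. y = 0. Restricting the cubic part to that line (v = 0) leaves -3*u**3 ≠ 0, so f is not divisible by v and the branch is v² ≈ 3*u**3 to lowest order — this is a cusp.
Classification: cusp.


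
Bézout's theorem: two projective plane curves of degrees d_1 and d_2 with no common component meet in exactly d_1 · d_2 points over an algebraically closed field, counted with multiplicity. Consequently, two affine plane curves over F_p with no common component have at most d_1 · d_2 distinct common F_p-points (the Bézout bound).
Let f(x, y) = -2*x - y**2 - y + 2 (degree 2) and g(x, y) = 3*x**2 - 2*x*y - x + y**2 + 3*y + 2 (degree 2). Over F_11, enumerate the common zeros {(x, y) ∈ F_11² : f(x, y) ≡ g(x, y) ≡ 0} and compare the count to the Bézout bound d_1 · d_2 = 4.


Common zeros: {(0, 9)}; count = 1; Bézout bound = 4.

deg(f) = 2, deg(g) = 2, so Bézout bound = 4.
Scan x ∈ F_11. For each x, list the y ∈ F_11 with f(x, y) ≡ 0 and those with g(x, y) ≡ 0 (mod 11); the common zeros in that column are the intersection.
  x = 0: f ≡ 0 at y ∈ {1, 9}; g ≡ 0 at y ∈ {9, 10}; common: {9}.
  x = 1: f ≡ 0 at y ∈ {0, 10}; g ≡ 0 at y ∈ ∅; common: ∅.
  x = 2: f ≡ 0 at y ∈ {4, 6}; g ≡ 0 at y ∈ ∅; common: ∅.
  x = 3: f ≡ 0 at y ∈ ∅; g ≡ 0 at y ∈ {6, 8}; common: ∅.
  x = 4: f ≡ 0 at y ∈ ∅; g ≡ 0 at y ∈ ∅; common: ∅.
  x = 5: f ≡ 0 at y ∈ ∅; g ≡ 0 at y ∈ {1, 6}; common: ∅.
  x = 6: f ≡ 0 at y ∈ {3, 7}; g ≡ 0 at y ∈ ∅; common: ∅.
  x = 7: f ≡ 0 at y ∈ ∅; g ≡ 0 at y ∈ {1, 10}; common: ∅.
  x = 8: f ≡ 0 at y ∈ {5}; g ≡ 0 at y ∈ ∅; common: ∅.
  x = 9: f ≡ 0 at y ∈ {2, 8}; g ≡ 0 at y ∈ ∅; common: ∅.
  x = 10: f ≡ 0 at y ∈ ∅; g ≡ 0 at y ∈ {8, 9}; common: ∅.
Collecting: common zeros = {(0, 9)}, so the count is 1.
Comparison with the Bézout bound: 1 ≤ 4 = deg(f)·deg(g), as expected for curves with no common component (the affine F_11-count falls short of the bound because intersections may lie at infinity, over extension fields, or carry multiplicity).


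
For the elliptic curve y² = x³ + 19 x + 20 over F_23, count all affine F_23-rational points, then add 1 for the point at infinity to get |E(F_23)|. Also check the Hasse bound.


Affine points = {(3, 9), (3, 14), (7, 6), (7, 17), (9, 0), (13, 7), (13, 16), (15, 0), (16, 2), (16, 21), (17, 9), (17, 14), (19, 8), (19, 15), (22, 0)}; affine count = 15; |E(F_23)| = 16.

Discriminant check: Δ ∝ 4a³ + 27b² = 4·19³ + 27·20² = 4·6859 + 27·400 ≡ 10 (mod 23). Nonzero ⇒ E is nonsingular.
For each x ∈ F_23, compute rhs = x³ + 19·x + 20 mod 23, then count y ∈ F_23 with y² ≡ rhs.
  x = 0: rhs = 20, matching y values: none (0 points).
  x = 1: rhs = 17, matching y values: none (0 points).
  x = 2: rhs = 20, matching y values: none (0 points).
  x = 3: rhs = 12, matching y values: 9, 14 (2 points).
  x = 4: rhs = 22, matching y values: none (0 points).
  x = 5: rhs = 10, matching y values: none (0 points).
  x = 6: rhs = 5, matching y values: none (0 points).
  x = 7: rhs = 13, matching y values: 6, 17 (2 points).
  x = 8: rhs = 17, matching y values: none (0 points).
  x = 9: rhs = 0, matching y values: 0 (1 points).
  x = 10: rhs = 14, matching y values: none (0 points).
  x = 11: rhs = 19, matching y values: none (0 points).
  x = 12: rhs = 21, matching y values: none (0 points).
  x = 13: rhs = 3, matching y values: 7, 16 (2 points).
  x = 14: rhs = 17, matching y values: none (0 points).
  x = 15: rhs = 0, matching y values: 0 (1 points).
  x = 16: rhs = 4, matching y values: 2, 21 (2 points).
  x = 17: rhs = 12, matching y values: 9, 14 (2 points).
  x = 18: rhs = 7, matching y values: none (0 points).
  x = 19: rhs = 18, matching y values: 8, 15 (2 points).
  x = 20: rhs = 5, matching y values: none (0 points).
  x = 21: rhs = 20, matching y values: none (0 points).
  x = 22: rhs = 0, matching y values: 0 (1 points).
Total affine count: 15.
Full point count |E(F_23)| = 15 + 1 = 16.
Hasse bound: |16 − (23+1)| = |-8| = 8 ≤ 2√23 ≈ 9.5917 ✓.


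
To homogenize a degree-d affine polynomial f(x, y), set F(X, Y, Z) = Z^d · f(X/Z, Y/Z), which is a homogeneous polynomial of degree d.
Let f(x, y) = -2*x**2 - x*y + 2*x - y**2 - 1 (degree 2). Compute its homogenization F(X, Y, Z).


F(X, Y, Z) = -2*X**2 - X*Y + 2*X*Z - Y**2 - Z**2

deg(f) = 2.
Substitute x = X/Z, y = Y/Z into f, then multiply by Z^2.
  monomial -2·x^2·y^0 ↦ -2·X^2·Y^0·Z^0.
  monomial -1·x^1·y^1 ↦ -1·X^1·Y^1·Z^0.
  monomial 2·x^1·y^0 ↦ 2·X^1·Y^0·Z^1.
  monomial -1·x^0·y^2 ↦ -1·X^0·Y^2·Z^0.
  monomial -1·x^0·y^0 ↦ -1·X^0·Y^0·Z^2.
Collecting: F(X, Y, Z) = -2*X**2 - X*Y + 2*X*Z - Y**2 - Z**2.


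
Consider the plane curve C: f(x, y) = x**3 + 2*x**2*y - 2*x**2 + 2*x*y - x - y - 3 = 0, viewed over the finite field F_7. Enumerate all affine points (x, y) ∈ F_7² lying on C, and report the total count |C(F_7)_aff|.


Affine F_7-points: {(0, 4), (1, 4), (2, 3), (3, 2), (4, 6), (5, 1), (6, 2)}; count = 7.

For each of the 49 pairs (x, y) ∈ F_7², evaluate f(x, y) mod 7. Record the zeros.
  x = 0: [0↦4, 1↦3, 2↦2, 3↦1, 4↦0, 5↦6, 6↦5]  zeros at y ∈ {4}
  x = 1: [0↦2, 1↦5, 2↦1, 3↦4, 4↦0, 5↦3, 6↦6]  zeros at y ∈ {4}
  x = 2: [0↦2, 1↦6, 2↦3, 3↦0, 4↦4, 5↦1, 6↦5]  zeros at y ∈ {3}
  x = 3: [0↦3, 1↦5, 2↦0, 3↦2, 4↦4, 5↦6, 6↦1]  zeros at y ∈ {2}
  x = 4: [0↦4, 1↦1, 2↦5, 3↦2, 4↦6, 5↦3, 6↦0]  zeros at y ∈ {6}
  x = 5: [0↦4, 1↦0, 2↦3, 3↦6, 4↦2, 5↦5, 6↦1]  zeros at y ∈ {1}
  x = 6: [0↦2, 1↦1, 2↦0, 3↦6, 4↦5, 5↦4, 6↦3]  zeros at y ∈ {2}
Collecting zeros: affine points = {(0, 4), (1, 4), (2, 3), (3, 2), (4, 6), (5, 1), (6, 2)}.
Total count |C(F_7)_aff| = 7.


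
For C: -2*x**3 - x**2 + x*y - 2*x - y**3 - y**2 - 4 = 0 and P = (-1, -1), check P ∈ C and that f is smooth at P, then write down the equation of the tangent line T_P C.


Tangent line at P: -7*x - 2*y - 9 = 0.

Step 1: f(-1, -1) = 0, so P lies on C.
Step 2: partial derivatives
  f_x(x, y) = -6*x**2 - 2*x + y - 2, f_y(x, y) = x - 3*y**2 - 2*y.
  f_x(P) = -7, f_y(P) = -2 (gradient nonzero, so P is smooth).
Step 3: tangent line at P: -7·(x − -1) + -2·(y − -1) = 0.
Expanding: -7*x - 2*y - 9 = 0.


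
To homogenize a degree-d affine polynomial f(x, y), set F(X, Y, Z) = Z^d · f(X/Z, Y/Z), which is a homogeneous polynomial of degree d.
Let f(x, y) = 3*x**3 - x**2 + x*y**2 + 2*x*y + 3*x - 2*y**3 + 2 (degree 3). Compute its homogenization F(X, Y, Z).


F(X, Y, Z) = 3*X**3 - X**2*Z + X*Y**2 + 2*X*Y*Z + 3*X*Z**2 - 2*Y**3 + 2*Z**3

deg(f) = 3.
Substitute x = X/Z, y = Y/Z into f, then multiply by Z^3.
  monomial 3·x^3·y^0 ↦ 3·X^3·Y^0·Z^0.
  monomial -1·x^2·y^0 ↦ -1·X^2·Y^0·Z^1.
  monomial 1·x^1·y^2 ↦ 1·X^1·Y^2·Z^0.
  monomial 2·x^1·y^1 ↦ 2·X^1·Y^1·Z^1.
  monomial 3·x^1·y^0 ↦ 3·X^1·Y^0·Z^2.
  monomial -2·x^0·y^3 ↦ -2·X^0·Y^3·Z^0.
  monomial 2·x^0·y^0 ↦ 2·X^0·Y^0·Z^3.
Collecting: F(X, Y, Z) = 3*X**3 - X**2*Z + X*Y**2 + 2*X*Y*Z + 3*X*Z**2 - 2*Y**3 + 2*Z**3.


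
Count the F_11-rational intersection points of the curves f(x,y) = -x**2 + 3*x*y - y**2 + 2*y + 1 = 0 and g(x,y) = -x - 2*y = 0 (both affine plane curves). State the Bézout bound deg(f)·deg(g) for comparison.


Common zeros: {(1, 5)}; count = 1; Bézout bound = 2.

deg(f) = 2, deg(g) = 1, so Bézout bound = 2.
Scan x ∈ F_11. For each x, list the y ∈ F_11 with f(x, y) ≡ 0 and those with g(x, y) ≡ 0 (mod 11); the common zeros in that column are the intersection.
  x = 0: f ≡ 0 at y ∈ ∅; g ≡ 0 at y ∈ {0}; common: ∅.
  x = 1: f ≡ 0 at y ∈ {0, 5}; g ≡ 0 at y ∈ {5}; common: {5}.
  x = 2: f ≡ 0 at y ∈ ∅; g ≡ 0 at y ∈ {10}; common: ∅.
  x = 3: f ≡ 0 at y ∈ {5, 6}; g ≡ 0 at y ∈ {4}; common: ∅.
  x = 4: f ≡ 0 at y ∈ {6, 8}; g ≡ 0 at y ∈ {9}; common: ∅.
  x = 5: f ≡ 0 at y ∈ ∅; g ≡ 0 at y ∈ {3}; common: ∅.
  x = 6: f ≡ 0 at y ∈ ∅; g ≡ 0 at y ∈ {8}; common: ∅.
  x = 7: f ≡ 0 at y ∈ ∅; g ≡ 0 at y ∈ {2}; common: ∅.
  x = 8: f ≡ 0 at y ∈ ∅; g ≡ 0 at y ∈ {7}; common: ∅.
  x = 9: f ≡ 0 at y ∈ {8, 10}; g ≡ 0 at y ∈ {1}; common: ∅.
  x = 10: f ≡ 0 at y ∈ {0, 10}; g ≡ 0 at y ∈ {6}; common: ∅.
Collecting: common zeros = {(1, 5)}, so the count is 1.
Comparison with the Bézout bound: 1 ≤ 2 = deg(f)·deg(g), as expected for curves with no common component (the affine F_11-count falls short of the bound because intersections may lie at infinity, over extension fields, or carry multiplicity).


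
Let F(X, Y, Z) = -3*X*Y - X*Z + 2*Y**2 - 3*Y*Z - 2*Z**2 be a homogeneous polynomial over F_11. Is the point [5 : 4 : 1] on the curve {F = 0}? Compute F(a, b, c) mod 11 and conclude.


F(5,4,1) ≡ 8 (mod 11); P is NOT on the curve.

Evaluate F(5, 4, 1) term-by-term (mod 11).
  -3*X*Y ↦ -3·5·4·1 = -60
  -X*Z ↦ -1·5·1·1 = -5
  2*Y**2 ↦ 2·1·16·1 = 32
  -3*Y*Z ↦ -3·1·4·1 = -12
  -2*Z**2 ↦ -2·1·1·1 = -2
Sum: F(5, 4, 1) = (-60) + (-5) + (32) + (-12) + (-2) = -47.
Reducing mod 11: -47 ≡ 8 (mod 11).
Since F(a, b, c) ≡ 8 ≠ 0 (mod 11), P does NOT lie on the curve.


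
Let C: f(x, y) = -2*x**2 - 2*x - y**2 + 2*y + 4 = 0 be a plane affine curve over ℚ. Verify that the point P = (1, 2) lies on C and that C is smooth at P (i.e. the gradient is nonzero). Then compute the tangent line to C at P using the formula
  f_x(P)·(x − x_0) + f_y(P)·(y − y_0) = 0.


Tangent line at P: -6*x - 2*y + 10 = 0.

Step 1: f(1, 2) = 0, so P lies on C.
Step 2: partial derivatives
  f_x(x, y) = -4*x - 2, f_y(x, y) = 2 - 2*y.
  f_x(P) = -6, f_y(P) = -2 (gradient nonzero, so P is smooth).
Step 3: tangent line at P: -6·(x − 1) + -2·(y − 2) = 0.
Expanding: -6*x - 2*y + 10 = 0.


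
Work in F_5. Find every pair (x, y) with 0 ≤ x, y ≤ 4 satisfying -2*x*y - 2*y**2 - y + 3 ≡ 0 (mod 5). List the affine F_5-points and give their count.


Affine F_5-points: {(0, 1), (2, 2), (2, 3), (4, 4)}; count = 4.

For each of the 25 pairs (x, y) ∈ F_5², evaluate f(x, y) mod 5. Record the zeros.
  x = 0: [0↦3, 1↦0, 2↦3, 3↦2, 4↦2]  zeros at y ∈ {1}
  x = 1: [0↦3, 1↦3, 2↦4, 3↦1, 4↦4]  zeros at y ∈ ∅
  x = 2: [0↦3, 1↦1, 2↦0, 3↦0, 4↦1]  zeros at y ∈ {2, 3}
  x = 3: [0↦3, 1↦4, 2↦1, 3↦4, 4↦3]  zeros at y ∈ ∅
  x = 4: [0↦3, 1↦2, 2↦2, 3↦3, 4↦0]  zeros at y ∈ {4}
Collecting zeros: affine points = {(0, 1), (2, 2), (2, 3), (4, 4)}.
Total count |C(F_5)_aff| = 4.


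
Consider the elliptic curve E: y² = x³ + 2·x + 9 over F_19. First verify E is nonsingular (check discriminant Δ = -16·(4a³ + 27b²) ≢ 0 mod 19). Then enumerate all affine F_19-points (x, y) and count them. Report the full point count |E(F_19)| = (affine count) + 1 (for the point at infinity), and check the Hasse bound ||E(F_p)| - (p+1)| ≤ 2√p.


Affine points = {(0, 3), (0, 16), (3, 2), (3, 17), (4, 9), (4, 10), (5, 7), (5, 12), (6, 3), (6, 16), (7, 9), (7, 10), (8, 9), (8, 10), (13, 3), (13, 16), (14, 8), (14, 11), (17, 4), (17, 15), (18, 5), (18, 14)}; affine count = 22; |E(F_19)| = 23.

Discriminant check: Δ ∝ 4a³ + 27b² = 4·2³ + 27·9² = 4·8 + 27·81 ≡ 15 (mod 19). Nonzero ⇒ E is nonsingular.
For each x ∈ F_19, compute rhs = x³ + 2·x + 9 mod 19, then count y ∈ F_19 with y² ≡ rhs.
  x = 0: rhs = 9, matching y values: 3, 16 (2 points).
  x = 1: rhs = 12, matching y values: none (0 points).
  x = 2: rhs = 2, matching y values: none (0 points).
  x = 3: rhs = 4, matching y values: 2, 17 (2 points).
  x = 4: rhs = 5, matching y values: 9, 10 (2 points).
  x = 5: rhs = 11, matching y values: 7, 12 (2 points).
  x = 6: rhs = 9, matching y values: 3, 16 (2 points).
  x = 7: rhs = 5, matching y values: 9, 10 (2 points).
  x = 8: rhs = 5, matching y values: 9, 10 (2 points).
  x = 9: rhs = 15, matching y values: none (0 points).
  x = 10: rhs = 3, matching y values: none (0 points).
  x = 11: rhs = 13, matching y values: none (0 points).
  x = 12: rhs = 13, matching y values: none (0 points).
  x = 13: rhs = 9, matching y values: 3, 16 (2 points).
  x = 14: rhs = 7, matching y values: 8, 11 (2 points).
  x = 15: rhs = 13, matching y values: none (0 points).
  x = 16: rhs = 14, matching y values: none (0 points).
  x = 17: rhs = 16, matching y values: 4, 15 (2 points).
  x = 18: rhs = 6, matching y values: 5, 14 (2 points).
Total affine count: 22.
Full point count |E(F_19)| = 22 + 1 = 23.
Hasse bound: |23 − (19+1)| = |3| = 3 ≤ 2√19 ≈ 8.7178 ✓.


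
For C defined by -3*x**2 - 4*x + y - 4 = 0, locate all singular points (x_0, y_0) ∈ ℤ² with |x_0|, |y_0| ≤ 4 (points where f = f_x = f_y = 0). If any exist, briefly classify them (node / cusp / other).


No singular points in the scanned grid; C is smooth there.

Compute partial derivatives:
  f_x = -6*x - 4.
  f_y = 1.
f_y = 1 is a nonzero constant, so f_y never vanishes: no point (x, y) can satisfy f = f_x = f_y = 0. In particular no (x, y) ∈ {−4, ..., 4}² is singular; the curve is smooth.


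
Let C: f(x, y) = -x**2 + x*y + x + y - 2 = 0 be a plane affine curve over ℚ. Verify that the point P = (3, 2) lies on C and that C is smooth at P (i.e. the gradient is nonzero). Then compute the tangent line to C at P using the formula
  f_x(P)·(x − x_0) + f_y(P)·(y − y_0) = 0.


Tangent line at P: -3*x + 4*y + 1 = 0.

Step 1: f(3, 2) = 0, so P lies on C.
Step 2: partial derivatives
  f_x(x, y) = -2*x + y + 1, f_y(x, y) = x + 1.
  f_x(P) = -3, f_y(P) = 4 (gradient nonzero, so P is smooth).
Step 3: tangent line at P: -3·(x − 3) + 4·(y − 2) = 0.
Expanding: -3*x + 4*y + 1 = 0.


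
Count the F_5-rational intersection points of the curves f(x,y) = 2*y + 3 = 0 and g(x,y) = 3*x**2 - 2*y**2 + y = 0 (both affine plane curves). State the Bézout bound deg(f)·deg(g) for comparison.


Common zeros: ∅; count = 0; Bézout bound = 2.

deg(f) = 1, deg(g) = 2, so Bézout bound = 2.
Scan x ∈ F_5. For each x, list the y ∈ F_5 with f(x, y) ≡ 0 and those with g(x, y) ≡ 0 (mod 5); the common zeros in that column are the intersection.
  x = 0: f ≡ 0 at y ∈ {1}; g ≡ 0 at y ∈ {0, 3}; common: ∅.
  x = 1: f ≡ 0 at y ∈ {1}; g ≡ 0 at y ∈ {4}; common: ∅.
  x = 2: f ≡ 0 at y ∈ {1}; g ≡ 0 at y ∈ ∅; common: ∅.
  x = 3: f ≡ 0 at y ∈ {1}; g ≡ 0 at y ∈ ∅; common: ∅.
  x = 4: f ≡ 0 at y ∈ {1}; g ≡ 0 at y ∈ {4}; common: ∅.
Collecting: common zeros = ∅, so the count is 0.
Comparison with the Bézout bound: 0 ≤ 2 = deg(f)·deg(g), as expected for curves with no common component (the affine F_5-count falls short of the bound because intersections may lie at infinity, over extension fields, or carry multiplicity).


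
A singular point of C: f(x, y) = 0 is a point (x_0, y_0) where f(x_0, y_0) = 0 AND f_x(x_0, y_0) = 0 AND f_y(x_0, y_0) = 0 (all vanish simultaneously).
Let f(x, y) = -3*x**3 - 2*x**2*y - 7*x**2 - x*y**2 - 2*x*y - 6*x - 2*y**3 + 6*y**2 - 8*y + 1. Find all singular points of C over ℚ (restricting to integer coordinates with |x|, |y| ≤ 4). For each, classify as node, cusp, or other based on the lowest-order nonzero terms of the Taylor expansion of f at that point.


Singular points: {(-1, 1)}; classification: cusp.

Compute partial derivatives:
  f_x = -9*x**2 - 4*x*y - 14*x - y**2 - 2*y - 6.
  f_y = -2*x**2 - 2*x*y - 2*x - 6*y**2 + 12*y - 8.
Scan x_0 ∈ {−4, ..., 4}. For each x_0, f_y(x_0, y) is a polynomial in y; find its integer roots y ∈ {−4, ..., 4}, then test f_x and f at those candidates.
  x = -4: f_y(-4, y) = -6*y**2 + 20*y - 32; no integer root y with |y| ≤ 4.
  x = -3: f_y(-3, y) = -6*y**2 + 18*y - 20; no integer root y with |y| ≤ 4.
  x = -2: f_y(-2, y) = -6*y**2 + 16*y - 12; no integer root y with |y| ≤ 4.
  x = -1: f_y(-1, y) = -6*y**2 + 14*y - 8; vanishes at y ∈ {1}. (-1, 1): f_x = 0, f = 0 — SINGULAR.
  x = 0: f_y(0, y) = -6*y**2 + 12*y - 8; no integer root y with |y| ≤ 4.
  x = 1: f_y(1, y) = -6*y**2 + 10*y - 12; no integer root y with |y| ≤ 4.
  x = 2: f_y(2, y) = -6*y**2 + 8*y - 20; no integer root y with |y| ≤ 4.
  x = 3: f_y(3, y) = -6*y**2 + 6*y - 32; no integer root y with |y| ≤ 4.
  x = 4: f_y(4, y) = -6*y**2 + 4*y - 48; no integer root y with |y| ≤ 4.
Only singular point on the grid: (-1, 1).
Classify: substitute x = -1 + u, y = 1 + v and expand: f = -3*u**3 - 2*u**2*v - u*v**2 - 2*v**3 + v**2.
No constant or linear terms (consistent with a singular point). Quadratic part: v**2. Cubic part: -3*u**3 - 2*u**2*v - u*v**2 - 2*v**3.
The quadratic part v**2 is a perfect square, so there is a single (double) tangent line v = 0, i.e. y = 1. Restricting the cubic part to that line (v = 0) leaves -3*u**3 ≠ 0, so f is not divisible by v and the branch is v² ≈ 3*u**3 to lowest order — this is a cusp.
Classification: cusp.


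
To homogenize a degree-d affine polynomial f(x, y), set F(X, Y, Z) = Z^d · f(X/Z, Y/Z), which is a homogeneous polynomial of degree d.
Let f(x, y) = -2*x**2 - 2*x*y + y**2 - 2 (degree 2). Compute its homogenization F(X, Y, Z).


F(X, Y, Z) = -2*X**2 - 2*X*Y + Y**2 - 2*Z**2

deg(f) = 2.
Substitute x = X/Z, y = Y/Z into f, then multiply by Z^2.
  monomial -2·x^2·y^0 ↦ -2·X^2·Y^0·Z^0.
  monomial -2·x^1·y^1 ↦ -2·X^1·Y^1·Z^0.
  monomial 1·x^0·y^2 ↦ 1·X^0·Y^2·Z^0.
  monomial -2·x^0·y^0 ↦ -2·X^0·Y^0·Z^2.
Collecting: F(X, Y, Z) = -2*X**2 - 2*X*Y + Y**2 - 2*Z**2.


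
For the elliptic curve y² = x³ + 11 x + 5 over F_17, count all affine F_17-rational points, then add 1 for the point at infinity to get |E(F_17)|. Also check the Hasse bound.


Affine points = {(1, 0), (2, 1), (2, 16), (5, 7), (5, 10), (6, 7), (6, 10), (7, 0), (9, 0), (13, 4), (13, 13), (14, 8), (14, 9), (15, 3), (15, 14)}; affine count = 15; |E(F_17)| = 16.

Discriminant check: Δ ∝ 4a³ + 27b² = 4·11³ + 27·5² = 4·1331 + 27·25 ≡ 15 (mod 17). Nonzero ⇒ E is nonsingular.
For each x ∈ F_17, compute rhs = x³ + 11·x + 5 mod 17, then count y ∈ F_17 with y² ≡ rhs.
  x = 0: rhs = 5, matching y values: none (0 points).
  x = 1: rhs = 0, matching y values: 0 (1 points).
  x = 2: rhs = 1, matching y values: 1, 16 (2 points).
  x = 3: rhs = 14, matching y values: none (0 points).
  x = 4: rhs = 11, matching y values: none (0 points).
  x = 5: rhs = 15, matching y values: 7, 10 (2 points).
  x = 6: rhs = 15, matching y values: 7, 10 (2 points).
  x = 7: rhs = 0, matching y values: 0 (1 points).
  x = 8: rhs = 10, matching y values: none (0 points).
  x = 9: rhs = 0, matching y values: 0 (1 points).
  x = 10: rhs = 10, matching y values: none (0 points).
  x = 11: rhs = 12, matching y values: none (0 points).
  x = 12: rhs = 12, matching y values: none (0 points).
  x = 13: rhs = 16, matching y values: 4, 13 (2 points).
  x = 14: rhs = 13, matching y values: 8, 9 (2 points).
  x = 15: rhs = 9, matching y values: 3, 14 (2 points).
  x = 16: rhs = 10, matching y values: none (0 points).
Total affine count: 15.
Full point count |E(F_17)| = 15 + 1 = 16.
Hasse bound: |16 − (17+1)| = |-2| = 2 ≤ 2√17 ≈ 8.2462 ✓.


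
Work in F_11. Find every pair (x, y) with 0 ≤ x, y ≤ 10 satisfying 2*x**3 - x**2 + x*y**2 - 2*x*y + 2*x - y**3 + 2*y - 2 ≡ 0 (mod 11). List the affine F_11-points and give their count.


Affine F_11-points: {(1, 5), (3, 9), (4, 9), (6, 8), (7, 0), (7, 3), (7, 4), (8, 5), (9, 10), (10, 2), (10, 9), (10, 10)}; count = 12.

For each of the 121 pairs (x, y) ∈ F_11², evaluate f(x, y) mod 11. Record the zeros.
  x = 0: [0↦9, 1↦10, 2↦5, 3↦10, 4↦8, 5↦4, 6↦3, 7↦10, 8↦8, 9↦2, 10↦8]  zeros at y ∈ ∅
  x = 1: [0↦1, 1↦1, 2↦8, 3↦5, 4↦8, 5↦0, 6↦8, 7↦4, 8↦4, 9↦2, 10↦3]  zeros at y ∈ {5}
  x = 2: [0↦3, 1↦2, 2↦10, 3↦10, 4↦7, 5↦6, 6↦1, 7↦8, 8↦10, 9↦1, 10↦8]  zeros at y ∈ ∅
  x = 3: [0↦5, 1↦3, 2↦1, 3↦4, 4↦6, 5↦1, 6↦5, 7↦1, 8↦5, 9↦0, 10↦2]  zeros at y ∈ {9}
  x = 4: [0↦8, 1↦5, 2↦4, 3↦10, 4↦6, 5↦8, 6↦10, 7↦6, 8↦1, 9↦0, 10↦8]  zeros at y ∈ {9}
  x = 5: [0↦2, 1↦9, 2↦9, 3↦7, 4↦8, 5↦6, 6↦6, 7↦2, 8↦10, 9↦2, 10↦5]  zeros at y ∈ ∅
  x = 6: [0↦10, 1↦5, 2↦6, 3↦7, 4↦2, 5↦7, 6↦5, 7↦1, 8↦0, 9↦7, 10↦5]  zeros at y ∈ {8}
  x = 7: [0↦0, 1↦5, 2↦7, 3↦0, 4↦0, 5↦1, 6↦8, 7↦4, 8↦5, 9↦5, 10↦9]  zeros at y ∈ {0, 3, 4}
  x = 8: [0↦6, 1↦10, 2↦2, 3↦9, 4↦3, 5↦0, 6↦5, 7↦1, 8↦4, 9↦8, 10↦7]  zeros at y ∈ {5}
  x = 9: [0↦7, 1↦10, 2↦3, 3↦2, 4↦1, 5↦5, 6↦8, 7↦4, 8↦9, 9↦6, 10↦0]  zeros at y ∈ {10}
  x = 10: [0↦4, 1↦6, 2↦0, 3↦2, 4↦6, 5↦6, 6↦7, 7↦3, 8↦10, 9↦0, 10↦0]  zeros at y ∈ {2, 9, 10}
Collecting zeros: affine points = {(1, 5), (3, 9), (4, 9), (6, 8), (7, 0), (7, 3), (7, 4), (8, 5), (9, 10), (10, 2), (10, 9), (10, 10)}.
Total count |C(F_11)_aff| = 12.


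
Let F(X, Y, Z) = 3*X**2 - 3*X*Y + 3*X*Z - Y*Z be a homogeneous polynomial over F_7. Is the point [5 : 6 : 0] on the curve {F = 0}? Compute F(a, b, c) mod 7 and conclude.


F(5,6,0) ≡ 6 (mod 7); P is NOT on the curve.

Evaluate F(5, 6, 0) term-by-term (mod 7).
  3*X**2 ↦ 3·25·1·1 = 75
  -3*X*Y ↦ -3·5·6·1 = -90
  3*X*Z ↦ 3·5·1·0 = 0
  -Y*Z ↦ -1·1·6·0 = 0
Sum: F(5, 6, 0) = (75) + (-90) + (0) + (0) = -15.
Reducing mod 7: -15 ≡ 6 (mod 7).
Since F(a, b, c) ≡ 6 ≠ 0 (mod 7), P does NOT lie on the curve.


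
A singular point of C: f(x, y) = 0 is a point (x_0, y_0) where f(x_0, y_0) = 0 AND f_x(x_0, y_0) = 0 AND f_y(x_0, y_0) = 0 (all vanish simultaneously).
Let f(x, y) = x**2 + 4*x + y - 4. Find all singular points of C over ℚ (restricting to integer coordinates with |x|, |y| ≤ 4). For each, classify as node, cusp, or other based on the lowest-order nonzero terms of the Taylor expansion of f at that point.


No singular points in the scanned grid; C is smooth there.

Compute partial derivatives:
  f_x = 2*x + 4.
  f_y = 1.
f_y = 1 is a nonzero constant, so f_y never vanishes: no point (x, y) can satisfy f = f_x = f_y = 0. In particular no (x, y) ∈ {−4, ..., 4}² is singular; the curve is smooth.


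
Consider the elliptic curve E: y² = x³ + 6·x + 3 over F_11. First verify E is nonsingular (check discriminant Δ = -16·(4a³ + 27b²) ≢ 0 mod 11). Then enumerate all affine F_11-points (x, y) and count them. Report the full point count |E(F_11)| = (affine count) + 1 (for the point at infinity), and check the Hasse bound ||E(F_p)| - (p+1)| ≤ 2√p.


Affine points = {(0, 5), (0, 6), (2, 1), (2, 10), (3, 2), (3, 9), (4, 5), (4, 6), (5, 2), (5, 9), (7, 5), (7, 6), (9, 4), (9, 7)}; affine count = 14; |E(F_11)| = 15.

Discriminant check: Δ ∝ 4a³ + 27b² = 4·6³ + 27·3² = 4·216 + 27·9 ≡ 7 (mod 11). Nonzero ⇒ E is nonsingular.
For each x ∈ F_11, compute rhs = x³ + 6·x + 3 mod 11, then count y ∈ F_11 with y² ≡ rhs.
  x = 0: rhs = 3, matching y values: 5, 6 (2 points).
  x = 1: rhs = 10, matching y values: none (0 points).
  x = 2: rhs = 1, matching y values: 1, 10 (2 points).
  x = 3: rhs = 4, matching y values: 2, 9 (2 points).
  x = 4: rhs = 3, matching y values: 5, 6 (2 points).
  x = 5: rhs = 4, matching y values: 2, 9 (2 points).
  x = 6: rhs = 2, matching y values: none (0 points).
  x = 7: rhs = 3, matching y values: 5, 6 (2 points).
  x = 8: rhs = 2, matching y values: none (0 points).
  x = 9: rhs = 5, matching y values: 4, 7 (2 points).
  x = 10: rhs = 7, matching y values: none (0 points).
Total affine count: 14.
Full point count |E(F_11)| = 14 + 1 = 15.
Hasse bound: |15 − (11+1)| = |3| = 3 ≤ 2√11 ≈ 6.6332 ✓.


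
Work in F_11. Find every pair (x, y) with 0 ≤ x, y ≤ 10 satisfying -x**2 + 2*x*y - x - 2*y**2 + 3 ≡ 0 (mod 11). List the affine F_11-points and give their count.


Affine F_11-points: {(1, 3), (1, 9), (2, 5), (2, 8), (4, 1), (4, 3), (5, 7), (5, 9), (7, 2), (7, 5), (8, 1), (8, 7)}; count = 12.

For each of the 121 pairs (x, y) ∈ F_11², evaluate f(x, y) mod 11. Record the zeros.
  x = 0: [0↦3, 1↦1, 2↦6, 3↦7, 4↦4, 5↦8, 6↦8, 7↦4, 8↦7, 9↦6, 10↦1]  zeros at y ∈ ∅
  x = 1: [0↦1, 1↦1, 2↦8, 3↦0, 4↦10, 5↦5, 6↦7, 7↦5, 8↦10, 9↦0, 10↦8]  zeros at y ∈ {3, 9}
  x = 2: [0↦8, 1↦10, 2↦8, 3↦2, 4↦3, 5↦0, 6↦4, 7↦4, 8↦0, 9↦3, 10↦2]  zeros at y ∈ {5, 8}
  x = 3: [0↦2, 1↦6, 2↦6, 3↦2, 4↦5, 5↦4, 6↦10, 7↦1, 8↦10, 9↦4, 10↦5]  zeros at y ∈ ∅
  x = 4: [0↦5, 1↦0, 2↦2, 3↦0, 4↦5, 5↦6, 6↦3, 7↦7, 8↦7, 9↦3, 10↦6]  zeros at y ∈ {1, 3}
  x = 5: [0↦6, 1↦3, 2↦7, 3↦7, 4↦3, 5↦6, 6↦5, 7↦0, 8↦2, 9↦0, 10↦5]  zeros at y ∈ {7, 9}
  x = 6: [0↦5, 1↦4, 2↦10, 3↦1, 4↦10, 5↦4, 6↦5, 7↦2, 8↦6, 9↦6, 10↦2]  zeros at y ∈ ∅
  x = 7: [0↦2, 1↦3, 2↦0, 3↦4, 4↦4, 5↦0, 6↦3, 7↦2, 8↦8, 9↦10, 10↦8]  zeros at y ∈ {2, 5}
  x = 8: [0↦8, 1↦0, 2↦10, 3↦5, 4↦7, 5↦5, 6↦10, 7↦0, 8↦8, 9↦1, 10↦1]  zeros at y ∈ {1, 7}
  x = 9: [0↦1, 1↦6, 2↦7, 3↦4, 4↦8, 5↦8, 6↦4, 7↦7, 8↦6, 9↦1, 10↦3]  zeros at y ∈ ∅
  x = 10: [0↦3, 1↦10, 2↦2, 3↦1, 4↦7, 5↦9, 6↦7, 7↦1, 8↦2, 9↦10, 10↦3]  zeros at y ∈ ∅
Collecting zeros: affine points = {(1, 3), (1, 9), (2, 5), (2, 8), (4, 1), (4, 3), (5, 7), (5, 9), (7, 2), (7, 5), (8, 1), (8, 7)}.
Total count |C(F_11)_aff| = 12.


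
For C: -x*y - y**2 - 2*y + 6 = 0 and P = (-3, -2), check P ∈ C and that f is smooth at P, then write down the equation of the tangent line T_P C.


Tangent line at P: 2*x + 5*y + 16 = 0.

Step 1: f(-3, -2) = 0, so P lies on C.
Step 2: partial derivatives
  f_x(x, y) = -y, f_y(x, y) = -x - 2*y - 2.
  f_x(P) = 2, f_y(P) = 5 (gradient nonzero, so P is smooth).
Step 3: tangent line at P: 2·(x − -3) + 5·(y − -2) = 0.
Expanding: 2*x + 5*y + 16 = 0.


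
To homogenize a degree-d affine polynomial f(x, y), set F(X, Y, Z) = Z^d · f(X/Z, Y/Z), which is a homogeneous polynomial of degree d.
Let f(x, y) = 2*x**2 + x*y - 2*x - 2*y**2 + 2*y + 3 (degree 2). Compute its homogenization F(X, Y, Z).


F(X, Y, Z) = 2*X**2 + X*Y - 2*X*Z - 2*Y**2 + 2*Y*Z + 3*Z**2

deg(f) = 2.
Substitute x = X/Z, y = Y/Z into f, then multiply by Z^2.
  monomial 2·x^2·y^0 ↦ 2·X^2·Y^0·Z^0.
  monomial 1·x^1·y^1 ↦ 1·X^1·Y^1·Z^0.
  monomial -2·x^1·y^0 ↦ -2·X^1·Y^0·Z^1.
  monomial -2·x^0·y^2 ↦ -2·X^0·Y^2·Z^0.
  monomial 2·x^0·y^1 ↦ 2·X^0·Y^1·Z^1.
  monomial 3·x^0·y^0 ↦ 3·X^0·Y^0·Z^2.
Collecting: F(X, Y, Z) = 2*X**2 + X*Y - 2*X*Z - 2*Y**2 + 2*Y*Z + 3*Z**2.


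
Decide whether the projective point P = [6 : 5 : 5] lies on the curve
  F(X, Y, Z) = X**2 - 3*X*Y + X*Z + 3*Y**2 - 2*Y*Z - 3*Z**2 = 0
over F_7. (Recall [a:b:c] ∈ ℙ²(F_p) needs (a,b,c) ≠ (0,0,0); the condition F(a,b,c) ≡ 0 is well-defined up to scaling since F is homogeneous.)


F(6,5,5) ≡ 3 (mod 7); P is NOT on the curve.

Evaluate F(6, 5, 5) term-by-term (mod 7).
  X**2 ↦ 1·36·1·1 = 36
  -3*X*Y ↦ -3·6·5·1 = -90
  X*Z ↦ 1·6·1·5 = 30
  3*Y**2 ↦ 3·1·25·1 = 75
  -2*Y*Z ↦ -2·1·5·5 = -50
  -3*Z**2 ↦ -3·1·1·25 = -75
Sum: F(6, 5, 5) = (36) + (-90) + (30) + (75) + (-50) + (-75) = -74.
Reducing mod 7: -74 ≡ 3 (mod 7).
Since F(a, b, c) ≡ 3 ≠ 0 (mod 7), P does NOT lie on the curve.


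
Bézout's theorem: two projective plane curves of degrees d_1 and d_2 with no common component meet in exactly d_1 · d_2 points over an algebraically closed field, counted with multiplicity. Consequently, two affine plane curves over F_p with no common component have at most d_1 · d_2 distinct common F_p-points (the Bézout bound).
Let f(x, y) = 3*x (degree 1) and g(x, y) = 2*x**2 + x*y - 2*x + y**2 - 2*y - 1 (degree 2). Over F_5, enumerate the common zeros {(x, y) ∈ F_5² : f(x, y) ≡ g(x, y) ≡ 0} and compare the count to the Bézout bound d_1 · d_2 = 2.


Common zeros: ∅; count = 0; Bézout bound = 2.

deg(f) = 1, deg(g) = 2, so Bézout bound = 2.
Scan x ∈ F_5. For each x, list the y ∈ F_5 with f(x, y) ≡ 0 and those with g(x, y) ≡ 0 (mod 5); the common zeros in that column are the intersection.
  x = 0: f ≡ 0 at y ∈ {0, 1, 2, 3, 4}; g ≡ 0 at y ∈ ∅; common: ∅.
  x = 1: f ≡ 0 at y ∈ ∅; g ≡ 0 at y ∈ {3}; common: ∅.
  x = 2: f ≡ 0 at y ∈ ∅; g ≡ 0 at y ∈ ∅; common: ∅.
  x = 3: f ≡ 0 at y ∈ ∅; g ≡ 0 at y ∈ ∅; common: ∅.
  x = 4: f ≡ 0 at y ∈ ∅; g ≡ 0 at y ∈ ∅; common: ∅.
Collecting: common zeros = ∅, so the count is 0.
Comparison with the Bézout bound: 0 ≤ 2 = deg(f)·deg(g), as expected for curves with no common component (the affine F_5-count falls short of the bound because intersections may lie at infinity, over extension fields, or carry multiplicity).


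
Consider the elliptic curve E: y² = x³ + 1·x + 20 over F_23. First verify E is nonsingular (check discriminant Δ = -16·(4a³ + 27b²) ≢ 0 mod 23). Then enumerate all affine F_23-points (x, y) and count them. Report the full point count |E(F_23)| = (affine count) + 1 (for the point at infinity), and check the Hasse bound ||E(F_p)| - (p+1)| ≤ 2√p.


Affine points = {(3, 2), (3, 21), (5, 9), (5, 14), (6, 9), (6, 14), (7, 5), (7, 18), (10, 8), (10, 15), (12, 9), (12, 14), (14, 8), (14, 15), (15, 11), (15, 12), (20, 6), (20, 17), (22, 8), (22, 15)}; affine count = 20; |E(F_23)| = 21.

Discriminant check: Δ ∝ 4a³ + 27b² = 4·1³ + 27·20² = 4·1 + 27·400 ≡ 17 (mod 23). Nonzero ⇒ E is nonsingular.
For each x ∈ F_23, compute rhs = x³ + 1·x + 20 mod 23, then count y ∈ F_23 with y² ≡ rhs.
  x = 0: rhs = 20, matching y values: none (0 points).
  x = 1: rhs = 22, matching y values: none (0 points).
  x = 2: rhs = 7, matching y values: none (0 points).
  x = 3: rhs = 4, matching y values: 2, 21 (2 points).
  x = 4: rhs = 19, matching y values: none (0 points).
  x = 5: rhs = 12, matching y values: 9, 14 (2 points).
  x = 6: rhs = 12, matching y values: 9, 14 (2 points).
  x = 7: rhs = 2, matching y values: 5, 18 (2 points).
  x = 8: rhs = 11, matching y values: none (0 points).
  x = 9: rhs = 22, matching y values: none (0 points).
  x = 10: rhs = 18, matching y values: 8, 15 (2 points).
  x = 11: rhs = 5, matching y values: none (0 points).
  x = 12: rhs = 12, matching y values: 9, 14 (2 points).
  x = 13: rhs = 22, matching y values: none (0 points).
  x = 14: rhs = 18, matching y values: 8, 15 (2 points).
  x = 15: rhs = 6, matching y values: 11, 12 (2 points).
  x = 16: rhs = 15, matching y values: none (0 points).
  x = 17: rhs = 5, matching y values: none (0 points).
  x = 18: rhs = 5, matching y values: none (0 points).
  x = 19: rhs = 21, matching y values: none (0 points).
  x = 20: rhs = 13, matching y values: 6, 17 (2 points).
  x = 21: rhs = 10, matching y values: none (0 points).
  x = 22: rhs = 18, matching y values: 8, 15 (2 points).
Total affine count: 20.
Full point count |E(F_23)| = 20 + 1 = 21.
Hasse bound: |21 − (23+1)| = |-3| = 3 ≤ 2√23 ≈ 9.5917 ✓.


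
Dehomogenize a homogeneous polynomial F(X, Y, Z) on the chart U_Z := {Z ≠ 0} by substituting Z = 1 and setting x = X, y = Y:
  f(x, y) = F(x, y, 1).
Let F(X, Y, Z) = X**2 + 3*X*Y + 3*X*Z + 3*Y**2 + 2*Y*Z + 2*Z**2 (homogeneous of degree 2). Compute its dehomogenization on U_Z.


f(x, y) = x**2 + 3*x*y + 3*x + 3*y**2 + 2*y + 2

On U_Z we set Z = 1. Each monomial c·X^i·Y^j·Z^k in F becomes c·x^i·y^j·1^k = c·x^i·y^j.
Substituting Z = 1: F(X, Y, 1) = x**2 + 3*x*y + 3*x + 3*y**2 + 2*y + 2.
Note: deg(f) ≤ deg(F) = 2; strict inequality happens when F is divisible by Z (lost terms).


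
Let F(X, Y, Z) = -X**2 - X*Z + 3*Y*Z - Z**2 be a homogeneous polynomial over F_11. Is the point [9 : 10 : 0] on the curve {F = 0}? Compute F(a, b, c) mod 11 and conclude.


F(9,10,0) ≡ 7 (mod 11); P is NOT on the curve.

Evaluate F(9, 10, 0) term-by-term (mod 11).
  -X**2 ↦ -1·81·1·1 = -81
  -X*Z ↦ -1·9·1·0 = 0
  3*Y*Z ↦ 3·1·10·0 = 0
  -Z**2 ↦ -1·1·1·0 = 0
Sum: F(9, 10, 0) = (-81) + (0) + (0) + (0) = -81.
Reducing mod 11: -81 ≡ 7 (mod 11).
Since F(a, b, c) ≡ 7 ≠ 0 (mod 11), P does NOT lie on the curve.


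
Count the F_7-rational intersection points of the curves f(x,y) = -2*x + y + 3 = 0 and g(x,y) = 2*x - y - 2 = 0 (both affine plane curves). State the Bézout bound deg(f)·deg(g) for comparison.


Common zeros: ∅; count = 0; Bézout bound = 1.

deg(f) = 1, deg(g) = 1, so Bézout bound = 1.
Scan x ∈ F_7. For each x, list the y ∈ F_7 with f(x, y) ≡ 0 and those with g(x, y) ≡ 0 (mod 7); the common zeros in that column are the intersection.
  x = 0: f ≡ 0 at y ∈ {4}; g ≡ 0 at y ∈ {5}; common: ∅.
  x = 1: f ≡ 0 at y ∈ {6}; g ≡ 0 at y ∈ {0}; common: ∅.
  x = 2: f ≡ 0 at y ∈ {1}; g ≡ 0 at y ∈ {2}; common: ∅.
  x = 3: f ≡ 0 at y ∈ {3}; g ≡ 0 at y ∈ {4}; common: ∅.
  x = 4: f ≡ 0 at y ∈ {5}; g ≡ 0 at y ∈ {6}; common: ∅.
  x = 5: f ≡ 0 at y ∈ {0}; g ≡ 0 at y ∈ {1}; common: ∅.
  x = 6: f ≡ 0 at y ∈ {2}; g ≡ 0 at y ∈ {3}; common: ∅.
Collecting: common zeros = ∅, so the count is 0.
Comparison with the Bézout bound: 0 ≤ 1 = deg(f)·deg(g), as expected for curves with no common component (the affine F_7-count falls short of the bound because intersections may lie at infinity, over extension fields, or carry multiplicity).


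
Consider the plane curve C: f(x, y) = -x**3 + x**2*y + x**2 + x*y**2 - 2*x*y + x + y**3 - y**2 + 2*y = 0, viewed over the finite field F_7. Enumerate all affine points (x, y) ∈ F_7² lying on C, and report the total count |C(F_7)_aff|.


Affine F_7-points: {(0, 0), (0, 4), (2, 2), (3, 1), (6, 6)}; count = 5.

For each of the 49 pairs (x, y) ∈ F_7², evaluate f(x, y) mod 7. Record the zeros.
  x = 0: [0↦0, 1↦2, 2↦1, 3↦3, 4↦0, 5↦5, 6↦3]  zeros at y ∈ {0, 4}
  x = 1: [0↦1, 1↦3, 2↦4, 3↦3, 4↦6, 5↦5, 6↦6]  zeros at y ∈ ∅
  x = 2: [0↦5, 1↦2, 2↦0, 3↦5, 4↦2, 5↦4, 6↦3]  zeros at y ∈ {2}
  x = 3: [0↦6, 1↦0, 2↦4, 3↦3, 4↦3, 5↦3, 6↦2]  zeros at y ∈ {1}
  x = 4: [0↦5, 1↦5, 2↦3, 3↦5, 4↦3, 5↦3, 6↦4]  zeros at y ∈ ∅
  x = 5: [0↦3, 1↦4, 2↦5, 3↦5, 4↦3, 5↦5, 6↦3]  zeros at y ∈ ∅
  x = 6: [0↦1, 1↦5, 2↦4, 3↦4, 4↦4, 5↦3, 6↦0]  zeros at y ∈ {6}
Collecting zeros: affine points = {(0, 0), (0, 4), (2, 2), (3, 1), (6, 6)}.
Total count |C(F_7)_aff| = 5.


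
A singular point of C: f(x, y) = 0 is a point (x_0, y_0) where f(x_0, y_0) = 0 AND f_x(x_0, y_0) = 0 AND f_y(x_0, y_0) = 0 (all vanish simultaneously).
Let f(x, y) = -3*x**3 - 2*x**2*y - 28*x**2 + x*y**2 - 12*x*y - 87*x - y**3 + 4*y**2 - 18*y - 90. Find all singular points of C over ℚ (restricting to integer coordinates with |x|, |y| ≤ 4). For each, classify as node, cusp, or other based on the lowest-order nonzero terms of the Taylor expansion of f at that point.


Singular points: {(-3, 0)}; classification: node.

Compute partial derivatives:
  f_x = -9*x**2 - 4*x*y - 56*x + y**2 - 12*y - 87.
  f_y = -2*x**2 + 2*x*y - 12*x - 3*y**2 + 8*y - 18.
Scan x_0 ∈ {−4, ..., 4}. For each x_0, f_y(x_0, y) is a polynomial in y; find its integer roots y ∈ {−4, ..., 4}, then test f_x and f at those candidates.
  x = -4: f_y(-4, y) = -3*y**2 - 2; no integer root y with |y| ≤ 4.
  x = -3: f_y(-3, y) = -3*y**2 + 2*y; vanishes at y ∈ {0}. (-3, 0): f_x = 0, f = 0 — SINGULAR.
  x = -2: f_y(-2, y) = -3*y**2 + 4*y - 2; no integer root y with |y| ≤ 4.
  x = -1: f_y(-1, y) = -3*y**2 + 6*y - 8; no integer root y with |y| ≤ 4.
  x = 0: f_y(0, y) = -3*y**2 + 8*y - 18; no integer root y with |y| ≤ 4.
  x = 1: f_y(1, y) = -3*y**2 + 10*y - 32; no integer root y with |y| ≤ 4.
  x = 2: f_y(2, y) = -3*y**2 + 12*y - 50; no integer root y with |y| ≤ 4.
  x = 3: f_y(3, y) = -3*y**2 + 14*y - 72; no integer root y with |y| ≤ 4.
  x = 4: f_y(4, y) = -3*y**2 + 16*y - 98; no integer root y with |y| ≤ 4.
Only singular point on the grid: (-3, 0).
Classify: substitute x = -3 + u, y = 0 + v and expand: f = -3*u**3 - 2*u**2*v - u**2 + u*v**2 - v**3 + v**2.
No constant or linear terms (consistent with a singular point). Quadratic part: -u**2 + v**2. Cubic part: -3*u**3 - 2*u**2*v + u*v**2 - v**3.
The quadratic part v**2 - u**2 = (v − u)(v + u) splits into two distinct linear factors, so there are two distinct tangent lines y − 0 = ±(x − -3) — this is a node (ordinary double point).
Classification: node.


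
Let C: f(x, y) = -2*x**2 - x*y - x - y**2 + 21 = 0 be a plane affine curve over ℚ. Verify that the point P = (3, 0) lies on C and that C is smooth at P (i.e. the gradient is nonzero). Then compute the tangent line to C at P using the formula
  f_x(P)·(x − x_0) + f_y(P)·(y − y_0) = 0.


Tangent line at P: -13*x - 3*y + 39 = 0.

Step 1: f(3, 0) = 0, so P lies on C.
Step 2: partial derivatives
  f_x(x, y) = -4*x - y - 1, f_y(x, y) = -x - 2*y.
  f_x(P) = -13, f_y(P) = -3 (gradient nonzero, so P is smooth).
Step 3: tangent line at P: -13·(x − 3) + -3·(y − 0) = 0.
Expanding: -13*x - 3*y + 39 = 0.


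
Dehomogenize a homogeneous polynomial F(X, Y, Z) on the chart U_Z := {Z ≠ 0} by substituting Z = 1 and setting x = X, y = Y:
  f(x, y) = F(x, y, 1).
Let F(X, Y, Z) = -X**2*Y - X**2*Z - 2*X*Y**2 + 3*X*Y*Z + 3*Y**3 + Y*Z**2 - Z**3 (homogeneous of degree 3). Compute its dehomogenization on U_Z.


f(x, y) = -x**2*y - x**2 - 2*x*y**2 + 3*x*y + 3*y**3 + y - 1

On U_Z we set Z = 1. Each monomial c·X^i·Y^j·Z^k in F becomes c·x^i·y^j·1^k = c·x^i·y^j.
Substituting Z = 1: F(X, Y, 1) = -x**2*y - x**2 - 2*x*y**2 + 3*x*y + 3*y**3 + y - 1.
Note: deg(f) ≤ deg(F) = 3; strict inequality happens when F is divisible by Z (lost terms).


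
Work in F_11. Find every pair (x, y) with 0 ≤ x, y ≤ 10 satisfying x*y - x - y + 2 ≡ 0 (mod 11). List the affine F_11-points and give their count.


Affine F_11-points: {(0, 2), (2, 0), (3, 6), (4, 8), (5, 9), (6, 3), (7, 10), (8, 4), (9, 5), (10, 7)}; count = 10.

For each of the 121 pairs (x, y) ∈ F_11², evaluate f(x, y) mod 11. Record the zeros.
  x = 0: [0↦2, 1↦1, 2↦0, 3↦10, 4↦9, 5↦8, 6↦7, 7↦6, 8↦5, 9↦4, 10↦3]  zeros at y ∈ {2}
  x = 1: [0↦1, 1↦1, 2↦1, 3↦1, 4↦1, 5↦1, 6↦1, 7↦1, 8↦1, 9↦1, 10↦1]  zeros at y ∈ ∅
  x = 2: [0↦0, 1↦1, 2↦2, 3↦3, 4↦4, 5↦5, 6↦6, 7↦7, 8↦8, 9↦9, 10↦10]  zeros at y ∈ {0}
  x = 3: [0↦10, 1↦1, 2↦3, 3↦5, 4↦7, 5↦9, 6↦0, 7↦2, 8↦4, 9↦6, 10↦8]  zeros at y ∈ {6}
  x = 4: [0↦9, 1↦1, 2↦4, 3↦7, 4↦10, 5↦2, 6↦5, 7↦8, 8↦0, 9↦3, 10↦6]  zeros at y ∈ {8}
  x = 5: [0↦8, 1↦1, 2↦5, 3↦9, 4↦2, 5↦6, 6↦10, 7↦3, 8↦7, 9↦0, 10↦4]  zeros at y ∈ {9}
  x = 6: [0↦7, 1↦1, 2↦6, 3↦0, 4↦5, 5↦10, 6↦4, 7↦9, 8↦3, 9↦8, 10↦2]  zeros at y ∈ {3}
  x = 7: [0↦6, 1↦1, 2↦7, 3↦2, 4↦8, 5↦3, 6↦9, 7↦4, 8↦10, 9↦5, 10↦0]  zeros at y ∈ {10}
  x = 8: [0↦5, 1↦1, 2↦8, 3↦4, 4↦0, 5↦7, 6↦3, 7↦10, 8↦6, 9↦2, 10↦9]  zeros at y ∈ {4}
  x = 9: [0↦4, 1↦1, 2↦9, 3↦6, 4↦3, 5↦0, 6↦8, 7↦5, 8↦2, 9↦10, 10↦7]  zeros at y ∈ {5}
  x = 10: [0↦3, 1↦1, 2↦10, 3↦8, 4↦6, 5↦4, 6↦2, 7↦0, 8↦9, 9↦7, 10↦5]  zeros at y ∈ {7}
Collecting zeros: affine points = {(0, 2), (2, 0), (3, 6), (4, 8), (5, 9), (6, 3), (7, 10), (8, 4), (9, 5), (10, 7)}.
Total count |C(F_11)_aff| = 10.
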